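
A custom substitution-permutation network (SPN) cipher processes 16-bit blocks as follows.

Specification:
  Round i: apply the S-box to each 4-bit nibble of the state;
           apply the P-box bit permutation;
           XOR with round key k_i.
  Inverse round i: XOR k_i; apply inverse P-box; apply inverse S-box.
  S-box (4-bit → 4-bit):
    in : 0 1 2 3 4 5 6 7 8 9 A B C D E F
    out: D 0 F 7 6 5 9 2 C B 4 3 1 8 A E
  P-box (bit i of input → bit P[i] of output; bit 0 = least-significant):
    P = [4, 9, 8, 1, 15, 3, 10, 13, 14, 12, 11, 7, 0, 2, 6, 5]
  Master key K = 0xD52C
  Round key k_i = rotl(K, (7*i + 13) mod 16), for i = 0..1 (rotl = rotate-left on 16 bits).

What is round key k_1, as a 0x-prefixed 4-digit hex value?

0x52CD

K = 0xD52C
k_0 = rotl(K, (7*0+13) mod 16) = rotl(K, 13) = 0x9AA5
k_1 = rotl(K, (7*1+13) mod 16) = rotl(K, 4) = 0x52CD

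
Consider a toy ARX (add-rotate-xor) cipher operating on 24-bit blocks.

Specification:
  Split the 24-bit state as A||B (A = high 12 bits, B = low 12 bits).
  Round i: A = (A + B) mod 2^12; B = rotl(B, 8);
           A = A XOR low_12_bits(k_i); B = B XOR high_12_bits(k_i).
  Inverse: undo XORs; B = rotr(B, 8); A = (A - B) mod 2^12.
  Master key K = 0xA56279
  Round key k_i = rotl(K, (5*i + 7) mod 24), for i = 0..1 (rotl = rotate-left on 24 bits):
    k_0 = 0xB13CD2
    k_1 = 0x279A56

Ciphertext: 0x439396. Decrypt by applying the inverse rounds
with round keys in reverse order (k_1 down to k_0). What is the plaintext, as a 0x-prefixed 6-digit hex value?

0x587E25

s_0 = ciphertext = 0x439396
s_1 = InvRound(s_0, k_1) = 0xF7EEF1
s_2 = InvRound(s_1, k_0) = 0x587E25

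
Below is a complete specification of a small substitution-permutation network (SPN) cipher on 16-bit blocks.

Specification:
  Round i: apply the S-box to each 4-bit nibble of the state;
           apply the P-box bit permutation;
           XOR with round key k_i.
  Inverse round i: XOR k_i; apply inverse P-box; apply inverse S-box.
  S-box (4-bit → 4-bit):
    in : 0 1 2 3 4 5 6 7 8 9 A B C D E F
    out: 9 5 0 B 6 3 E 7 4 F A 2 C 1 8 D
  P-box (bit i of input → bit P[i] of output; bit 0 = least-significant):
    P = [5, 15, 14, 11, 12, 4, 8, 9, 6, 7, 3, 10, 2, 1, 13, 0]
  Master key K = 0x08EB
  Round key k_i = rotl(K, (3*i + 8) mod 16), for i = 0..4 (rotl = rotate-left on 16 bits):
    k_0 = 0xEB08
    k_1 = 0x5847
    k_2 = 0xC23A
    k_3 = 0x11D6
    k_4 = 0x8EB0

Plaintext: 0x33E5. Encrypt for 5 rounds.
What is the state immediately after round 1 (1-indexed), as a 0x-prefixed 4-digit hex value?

s_0 = plaintext = 0x33E5
s_1 = Round(s_0, k_0) = 0x6DEF
s_2 = Round(s_1, k_1) = 0x3224
s_3 = Round(s_2, k_2) = 0x023D
s_4 = Round(s_3, k_3) = 0x03E3
s_5 = Round(s_4, k_4) = 0x0055

0x6DEF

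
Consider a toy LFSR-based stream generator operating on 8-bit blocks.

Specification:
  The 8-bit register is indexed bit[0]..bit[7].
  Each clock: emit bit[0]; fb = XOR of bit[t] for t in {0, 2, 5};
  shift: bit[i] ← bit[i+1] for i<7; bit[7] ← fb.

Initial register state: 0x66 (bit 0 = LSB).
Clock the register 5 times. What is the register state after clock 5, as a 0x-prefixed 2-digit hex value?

0xE3

reg_0 = 0x66
clock 1: out=0, reg = 0x33
clock 2: out=1, reg = 0x19
clock 3: out=1, reg = 0x8C
clock 4: out=0, reg = 0xC6
clock 5: out=0, reg = 0xE3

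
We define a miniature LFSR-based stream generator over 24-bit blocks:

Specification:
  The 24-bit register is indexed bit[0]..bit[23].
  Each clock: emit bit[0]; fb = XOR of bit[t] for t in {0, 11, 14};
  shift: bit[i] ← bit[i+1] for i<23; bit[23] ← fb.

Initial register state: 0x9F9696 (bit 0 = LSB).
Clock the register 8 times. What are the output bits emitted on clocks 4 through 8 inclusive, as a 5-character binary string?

01001

reg_0 = 0x9F9696
clock 1: out=0, reg = 0x4FCB4B
clock 2: out=1, reg = 0xA7E5A5
clock 3: out=1, reg = 0x53F2D2
clock 4: out=0, reg = 0xA9F969
clock 5: out=1, reg = 0xD4FCB4
clock 6: out=0, reg = 0x6A7E5A
clock 7: out=0, reg = 0x353F2D
clock 8: out=1, reg = 0x1A9F96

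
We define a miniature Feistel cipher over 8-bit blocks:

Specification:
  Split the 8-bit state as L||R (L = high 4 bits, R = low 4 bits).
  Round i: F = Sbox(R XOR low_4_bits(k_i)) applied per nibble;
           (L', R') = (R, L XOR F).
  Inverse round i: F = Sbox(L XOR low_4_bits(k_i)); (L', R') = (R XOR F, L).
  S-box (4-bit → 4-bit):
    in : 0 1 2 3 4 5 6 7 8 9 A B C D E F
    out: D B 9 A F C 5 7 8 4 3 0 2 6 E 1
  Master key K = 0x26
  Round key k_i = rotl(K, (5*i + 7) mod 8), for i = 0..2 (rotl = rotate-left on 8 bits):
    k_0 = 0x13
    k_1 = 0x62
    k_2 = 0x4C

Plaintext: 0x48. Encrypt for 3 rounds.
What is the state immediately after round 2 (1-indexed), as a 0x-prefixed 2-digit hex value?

0x4D

s_0 = plaintext = 0x48
s_1 = Round(s_0, k_0) = 0x84
s_2 = Round(s_1, k_1) = 0x4D
s_3 = Round(s_2, k_2) = 0xDF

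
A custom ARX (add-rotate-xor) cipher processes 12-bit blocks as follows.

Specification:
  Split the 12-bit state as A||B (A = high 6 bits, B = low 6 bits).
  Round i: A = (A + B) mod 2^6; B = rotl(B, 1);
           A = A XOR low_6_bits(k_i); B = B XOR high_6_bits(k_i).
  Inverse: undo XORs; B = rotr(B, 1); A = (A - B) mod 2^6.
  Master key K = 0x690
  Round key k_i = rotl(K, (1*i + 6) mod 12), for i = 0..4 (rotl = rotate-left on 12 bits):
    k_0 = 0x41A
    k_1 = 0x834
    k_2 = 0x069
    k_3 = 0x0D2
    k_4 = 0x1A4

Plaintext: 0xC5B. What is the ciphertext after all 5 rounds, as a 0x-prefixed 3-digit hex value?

s_0 = plaintext = 0xC5B
s_1 = Round(s_0, k_0) = 0x5A6
s_2 = Round(s_1, k_1) = 0x22D
s_3 = Round(s_2, k_2) = 0x71A
s_4 = Round(s_3, k_3) = 0x937
s_5 = Round(s_4, k_4) = 0xFE9

0xFE9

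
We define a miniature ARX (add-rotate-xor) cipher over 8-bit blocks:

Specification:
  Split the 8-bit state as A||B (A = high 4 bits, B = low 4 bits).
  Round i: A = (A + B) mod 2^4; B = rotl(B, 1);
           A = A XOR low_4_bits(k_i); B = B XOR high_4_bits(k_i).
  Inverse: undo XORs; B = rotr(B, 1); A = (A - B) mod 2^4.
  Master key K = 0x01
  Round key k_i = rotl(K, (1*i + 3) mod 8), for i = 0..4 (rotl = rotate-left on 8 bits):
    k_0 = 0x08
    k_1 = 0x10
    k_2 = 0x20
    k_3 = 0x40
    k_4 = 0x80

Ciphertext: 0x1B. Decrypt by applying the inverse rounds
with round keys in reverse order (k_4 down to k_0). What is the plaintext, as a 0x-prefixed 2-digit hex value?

s_0 = ciphertext = 0x1B
s_1 = InvRound(s_0, k_4) = 0x89
s_2 = InvRound(s_1, k_3) = 0xAE
s_3 = InvRound(s_2, k_2) = 0x46
s_4 = InvRound(s_3, k_1) = 0x9B
s_5 = InvRound(s_4, k_0) = 0x4D

0x4D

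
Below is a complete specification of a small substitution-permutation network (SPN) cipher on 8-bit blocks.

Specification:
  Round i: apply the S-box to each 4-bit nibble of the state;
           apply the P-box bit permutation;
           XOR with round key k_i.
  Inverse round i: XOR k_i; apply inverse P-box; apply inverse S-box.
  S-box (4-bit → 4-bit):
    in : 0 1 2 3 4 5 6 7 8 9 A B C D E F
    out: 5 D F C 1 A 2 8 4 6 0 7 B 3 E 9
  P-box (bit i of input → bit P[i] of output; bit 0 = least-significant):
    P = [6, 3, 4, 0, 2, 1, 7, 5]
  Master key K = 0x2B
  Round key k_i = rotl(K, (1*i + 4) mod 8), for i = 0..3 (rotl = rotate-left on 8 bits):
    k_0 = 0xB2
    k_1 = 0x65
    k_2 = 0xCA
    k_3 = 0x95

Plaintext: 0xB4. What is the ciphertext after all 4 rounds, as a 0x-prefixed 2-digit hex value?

s_0 = plaintext = 0xB4
s_1 = Round(s_0, k_0) = 0x74
s_2 = Round(s_1, k_1) = 0x05
s_3 = Round(s_2, k_2) = 0x47
s_4 = Round(s_3, k_3) = 0x90

0x90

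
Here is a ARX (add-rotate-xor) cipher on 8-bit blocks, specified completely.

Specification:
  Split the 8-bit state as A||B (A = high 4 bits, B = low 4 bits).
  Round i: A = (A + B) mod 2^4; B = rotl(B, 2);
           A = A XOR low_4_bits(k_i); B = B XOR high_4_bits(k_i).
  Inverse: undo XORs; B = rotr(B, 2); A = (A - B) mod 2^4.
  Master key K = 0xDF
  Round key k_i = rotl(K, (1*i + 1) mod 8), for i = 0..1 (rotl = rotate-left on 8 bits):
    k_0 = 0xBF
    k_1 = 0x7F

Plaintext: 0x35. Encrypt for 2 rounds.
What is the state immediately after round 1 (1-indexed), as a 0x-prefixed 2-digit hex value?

0x7E

s_0 = plaintext = 0x35
s_1 = Round(s_0, k_0) = 0x7E
s_2 = Round(s_1, k_1) = 0xAC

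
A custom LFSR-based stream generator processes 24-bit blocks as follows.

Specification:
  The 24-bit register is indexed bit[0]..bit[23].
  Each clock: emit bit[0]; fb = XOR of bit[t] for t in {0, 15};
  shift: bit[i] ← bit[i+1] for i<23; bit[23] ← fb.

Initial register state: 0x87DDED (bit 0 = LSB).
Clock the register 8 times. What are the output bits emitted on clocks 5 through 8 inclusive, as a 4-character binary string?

0111

reg_0 = 0x87DDED
clock 1: out=1, reg = 0x43EEF6
clock 2: out=0, reg = 0xA1F77B
clock 3: out=1, reg = 0x50FBBD
clock 4: out=1, reg = 0x287DDE
clock 5: out=0, reg = 0x143EEF
clock 6: out=1, reg = 0x8A1F77
clock 7: out=1, reg = 0xC50FBB
clock 8: out=1, reg = 0xE287DD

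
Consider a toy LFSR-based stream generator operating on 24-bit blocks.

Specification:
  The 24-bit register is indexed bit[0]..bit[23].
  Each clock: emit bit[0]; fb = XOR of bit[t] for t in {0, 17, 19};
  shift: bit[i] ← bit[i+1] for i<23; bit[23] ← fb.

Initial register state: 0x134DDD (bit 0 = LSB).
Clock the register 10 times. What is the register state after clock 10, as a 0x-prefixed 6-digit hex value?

0x0584D3

reg_0 = 0x134DDD
clock 1: out=1, reg = 0x09A6EE
clock 2: out=0, reg = 0x84D377
clock 3: out=1, reg = 0xC269BB
clock 4: out=1, reg = 0x6134DD
clock 5: out=1, reg = 0xB09A6E
clock 6: out=0, reg = 0x584D37
clock 7: out=1, reg = 0x2C269B
clock 8: out=1, reg = 0x16134D
clock 9: out=1, reg = 0x0B09A6
clock 10: out=0, reg = 0x0584D3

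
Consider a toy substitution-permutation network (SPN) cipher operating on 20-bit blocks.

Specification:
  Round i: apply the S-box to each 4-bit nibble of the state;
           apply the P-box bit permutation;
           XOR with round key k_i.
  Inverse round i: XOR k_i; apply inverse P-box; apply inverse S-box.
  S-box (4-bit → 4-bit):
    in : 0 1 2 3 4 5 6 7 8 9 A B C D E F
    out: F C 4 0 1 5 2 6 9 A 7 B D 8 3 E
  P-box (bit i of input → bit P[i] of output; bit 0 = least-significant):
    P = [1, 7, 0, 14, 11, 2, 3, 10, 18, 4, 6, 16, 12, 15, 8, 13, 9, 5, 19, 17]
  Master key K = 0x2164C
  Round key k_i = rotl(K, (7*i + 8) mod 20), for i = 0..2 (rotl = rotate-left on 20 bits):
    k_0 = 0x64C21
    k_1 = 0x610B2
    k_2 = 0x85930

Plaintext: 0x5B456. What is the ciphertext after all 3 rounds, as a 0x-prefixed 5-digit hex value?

s_0 = plaintext = 0x5B456
s_1 = Round(s_0, k_0) = 0xAF6A9
s_2 = Round(s_1, k_1) = 0xEFB0E
s_3 = Round(s_2, k_2) = 0xDF68E

0xDF68E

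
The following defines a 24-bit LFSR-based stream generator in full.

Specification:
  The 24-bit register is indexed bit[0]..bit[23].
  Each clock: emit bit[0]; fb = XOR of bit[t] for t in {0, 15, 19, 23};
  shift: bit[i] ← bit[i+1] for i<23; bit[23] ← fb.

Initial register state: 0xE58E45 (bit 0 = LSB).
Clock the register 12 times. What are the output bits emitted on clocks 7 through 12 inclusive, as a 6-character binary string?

reg_0 = 0xE58E45
clock 1: out=1, reg = 0xF2C722
clock 2: out=0, reg = 0x796391
clock 3: out=1, reg = 0x3CB1C8
clock 4: out=0, reg = 0x1E58E4
clock 5: out=0, reg = 0x8F2C72
clock 6: out=0, reg = 0x479639
clock 7: out=1, reg = 0x23CB1C
clock 8: out=0, reg = 0x91E58E
clock 9: out=0, reg = 0x48F2C7
clock 10: out=1, reg = 0xA47963
clock 11: out=1, reg = 0x523CB1
clock 12: out=1, reg = 0xA91E58

100111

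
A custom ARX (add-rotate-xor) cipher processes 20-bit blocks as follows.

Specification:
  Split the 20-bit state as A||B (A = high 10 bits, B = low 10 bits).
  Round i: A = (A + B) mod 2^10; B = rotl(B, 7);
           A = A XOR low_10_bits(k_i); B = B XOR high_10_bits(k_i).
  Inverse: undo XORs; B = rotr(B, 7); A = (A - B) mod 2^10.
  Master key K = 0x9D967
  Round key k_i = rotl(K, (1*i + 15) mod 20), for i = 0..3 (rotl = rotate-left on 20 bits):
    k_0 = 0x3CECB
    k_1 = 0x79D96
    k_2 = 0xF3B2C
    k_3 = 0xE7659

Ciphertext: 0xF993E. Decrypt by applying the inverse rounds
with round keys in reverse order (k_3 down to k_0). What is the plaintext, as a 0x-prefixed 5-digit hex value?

s_0 = ciphertext = 0xF993E
s_1 = InvRound(s_0, k_3) = 0x2891D
s_2 = InvRound(s_1, k_2) = 0x3C69D
s_3 = InvRound(s_2, k_1) = 0x647D6
s_4 = InvRound(s_3, k_0) = 0x8B12E

0x8B12E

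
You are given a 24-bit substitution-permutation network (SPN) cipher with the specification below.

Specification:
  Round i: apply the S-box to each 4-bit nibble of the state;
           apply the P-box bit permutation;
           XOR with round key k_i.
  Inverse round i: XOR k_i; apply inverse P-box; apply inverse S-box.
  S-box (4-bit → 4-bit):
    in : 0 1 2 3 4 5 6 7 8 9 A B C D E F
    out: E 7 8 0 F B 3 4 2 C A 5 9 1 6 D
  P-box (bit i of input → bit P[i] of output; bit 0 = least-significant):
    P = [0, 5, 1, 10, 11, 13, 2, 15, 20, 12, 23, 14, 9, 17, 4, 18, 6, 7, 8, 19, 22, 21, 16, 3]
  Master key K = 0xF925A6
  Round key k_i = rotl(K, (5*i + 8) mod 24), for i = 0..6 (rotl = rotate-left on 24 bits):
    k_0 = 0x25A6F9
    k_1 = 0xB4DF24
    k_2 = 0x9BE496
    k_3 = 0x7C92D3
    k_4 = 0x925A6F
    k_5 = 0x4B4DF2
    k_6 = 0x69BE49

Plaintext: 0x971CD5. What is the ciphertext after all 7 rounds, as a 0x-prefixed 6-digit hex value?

0x439446

s_0 = plaintext = 0x971CD5
s_1 = Round(s_0, k_0) = 0x36E9C0
s_2 = Round(s_1, k_1) = 0x3613D6
s_3 = Round(s_2, k_2) = 0x99EE67
s_4 = Round(s_3, k_3) = 0xF7ABC9
s_5 = Round(s_4, k_4) = 0x45D765
s_6 = Round(s_5, k_5) = 0xA2631B
s_7 = Round(s_6, k_6) = 0x439446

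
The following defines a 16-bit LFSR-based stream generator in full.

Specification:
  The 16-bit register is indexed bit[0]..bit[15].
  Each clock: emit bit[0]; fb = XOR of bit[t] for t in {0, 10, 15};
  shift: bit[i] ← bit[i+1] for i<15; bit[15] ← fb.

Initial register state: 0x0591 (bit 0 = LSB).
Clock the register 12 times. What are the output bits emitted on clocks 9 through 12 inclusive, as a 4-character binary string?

1010

reg_0 = 0x0591
clock 1: out=1, reg = 0x02C8
clock 2: out=0, reg = 0x0164
clock 3: out=0, reg = 0x00B2
clock 4: out=0, reg = 0x0059
clock 5: out=1, reg = 0x802C
clock 6: out=0, reg = 0xC016
clock 7: out=0, reg = 0xE00B
clock 8: out=1, reg = 0x7005
clock 9: out=1, reg = 0xB802
clock 10: out=0, reg = 0xDC01
clock 11: out=1, reg = 0xEE00
clock 12: out=0, reg = 0x7700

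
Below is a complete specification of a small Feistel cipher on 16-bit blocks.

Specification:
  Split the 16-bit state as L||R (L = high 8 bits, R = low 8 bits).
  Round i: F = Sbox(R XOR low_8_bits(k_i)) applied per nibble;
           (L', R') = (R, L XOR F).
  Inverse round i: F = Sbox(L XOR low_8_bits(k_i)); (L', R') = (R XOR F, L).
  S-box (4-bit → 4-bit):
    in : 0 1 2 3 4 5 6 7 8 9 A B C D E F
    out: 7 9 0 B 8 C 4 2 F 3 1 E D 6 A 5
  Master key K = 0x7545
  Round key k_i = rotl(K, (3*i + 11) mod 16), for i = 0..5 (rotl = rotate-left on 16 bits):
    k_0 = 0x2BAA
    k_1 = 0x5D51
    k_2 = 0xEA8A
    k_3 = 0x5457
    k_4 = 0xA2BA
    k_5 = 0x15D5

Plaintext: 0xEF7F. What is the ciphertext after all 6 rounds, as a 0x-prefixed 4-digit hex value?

s_0 = plaintext = 0xEF7F
s_1 = Round(s_0, k_0) = 0x7F83
s_2 = Round(s_1, k_1) = 0x831F
s_3 = Round(s_2, k_2) = 0x1FBF
s_4 = Round(s_3, k_3) = 0xBFB0
s_5 = Round(s_4, k_4) = 0xB0CE
s_6 = Round(s_5, k_5) = 0xCE2E

0xCE2E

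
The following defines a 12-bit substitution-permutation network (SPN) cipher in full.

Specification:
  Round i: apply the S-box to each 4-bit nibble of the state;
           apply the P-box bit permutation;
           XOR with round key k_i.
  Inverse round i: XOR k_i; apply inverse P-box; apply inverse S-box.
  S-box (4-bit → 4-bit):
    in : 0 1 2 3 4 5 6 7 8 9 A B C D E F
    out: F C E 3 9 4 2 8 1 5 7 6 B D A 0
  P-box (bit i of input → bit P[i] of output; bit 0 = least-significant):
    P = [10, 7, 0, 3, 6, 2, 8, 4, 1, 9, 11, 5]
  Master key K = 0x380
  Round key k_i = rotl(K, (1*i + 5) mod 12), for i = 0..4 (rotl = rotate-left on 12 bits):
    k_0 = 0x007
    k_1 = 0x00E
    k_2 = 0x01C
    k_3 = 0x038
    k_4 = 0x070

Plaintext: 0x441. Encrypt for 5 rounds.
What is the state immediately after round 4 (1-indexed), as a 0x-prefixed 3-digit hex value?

s_0 = plaintext = 0x441
s_1 = Round(s_0, k_0) = 0x07C
s_2 = Round(s_1, k_1) = 0xEB4
s_3 = Round(s_2, k_2) = 0x730
s_4 = Round(s_3, k_3) = 0x4D5
s_5 = Round(s_4, k_4) = 0x103

0x4D5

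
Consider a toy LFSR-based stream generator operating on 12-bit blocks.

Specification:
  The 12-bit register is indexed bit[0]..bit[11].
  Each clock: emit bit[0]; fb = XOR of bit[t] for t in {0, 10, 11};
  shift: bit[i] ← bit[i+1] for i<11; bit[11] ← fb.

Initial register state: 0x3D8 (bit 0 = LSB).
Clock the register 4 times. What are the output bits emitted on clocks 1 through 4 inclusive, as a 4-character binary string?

reg_0 = 0x3D8
clock 1: out=0, reg = 0x1EC
clock 2: out=0, reg = 0x0F6
clock 3: out=0, reg = 0x07B
clock 4: out=1, reg = 0x83D

0001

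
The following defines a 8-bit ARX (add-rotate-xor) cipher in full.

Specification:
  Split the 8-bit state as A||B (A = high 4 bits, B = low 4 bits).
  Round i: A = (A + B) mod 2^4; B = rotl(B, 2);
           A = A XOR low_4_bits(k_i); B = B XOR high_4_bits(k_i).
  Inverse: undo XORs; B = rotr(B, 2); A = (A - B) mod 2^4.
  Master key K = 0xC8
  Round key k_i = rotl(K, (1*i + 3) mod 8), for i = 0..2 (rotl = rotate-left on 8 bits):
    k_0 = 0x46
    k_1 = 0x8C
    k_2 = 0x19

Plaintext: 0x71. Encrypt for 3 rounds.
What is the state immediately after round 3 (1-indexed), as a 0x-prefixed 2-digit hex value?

s_0 = plaintext = 0x71
s_1 = Round(s_0, k_0) = 0xE0
s_2 = Round(s_1, k_1) = 0x28
s_3 = Round(s_2, k_2) = 0x33

0x33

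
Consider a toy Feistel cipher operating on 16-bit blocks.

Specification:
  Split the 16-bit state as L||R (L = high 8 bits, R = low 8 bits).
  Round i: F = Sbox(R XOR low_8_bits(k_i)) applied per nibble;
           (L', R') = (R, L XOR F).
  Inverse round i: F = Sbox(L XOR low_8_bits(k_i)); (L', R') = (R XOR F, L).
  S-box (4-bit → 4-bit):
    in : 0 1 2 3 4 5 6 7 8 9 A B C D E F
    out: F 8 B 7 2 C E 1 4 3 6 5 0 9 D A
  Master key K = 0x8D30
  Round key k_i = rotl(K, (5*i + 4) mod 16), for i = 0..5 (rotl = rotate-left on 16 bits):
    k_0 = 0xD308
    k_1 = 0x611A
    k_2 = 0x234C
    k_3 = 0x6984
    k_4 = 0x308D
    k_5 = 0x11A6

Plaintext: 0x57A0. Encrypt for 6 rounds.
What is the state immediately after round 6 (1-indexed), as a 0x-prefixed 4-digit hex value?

s_0 = plaintext = 0x57A0
s_1 = Round(s_0, k_0) = 0xA033
s_2 = Round(s_1, k_1) = 0x3313
s_3 = Round(s_2, k_2) = 0x13F9
s_4 = Round(s_3, k_3) = 0xF90A
s_5 = Round(s_4, k_4) = 0x0AB8
s_6 = Round(s_5, k_5) = 0xB887

0xB887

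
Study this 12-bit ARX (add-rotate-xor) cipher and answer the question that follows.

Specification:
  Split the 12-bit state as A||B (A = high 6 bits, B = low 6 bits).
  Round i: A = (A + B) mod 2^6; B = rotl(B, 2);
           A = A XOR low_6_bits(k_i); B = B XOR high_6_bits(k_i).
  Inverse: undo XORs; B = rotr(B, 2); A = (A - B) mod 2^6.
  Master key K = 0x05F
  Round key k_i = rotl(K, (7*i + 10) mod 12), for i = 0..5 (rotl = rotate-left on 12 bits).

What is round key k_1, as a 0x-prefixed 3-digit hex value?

K = 0x05F
k_0 = rotl(K, (7*0+10) mod 12) = rotl(K, 10) = 0xC17
k_1 = rotl(K, (7*1+10) mod 12) = rotl(K, 5) = 0xBE0

0xBE0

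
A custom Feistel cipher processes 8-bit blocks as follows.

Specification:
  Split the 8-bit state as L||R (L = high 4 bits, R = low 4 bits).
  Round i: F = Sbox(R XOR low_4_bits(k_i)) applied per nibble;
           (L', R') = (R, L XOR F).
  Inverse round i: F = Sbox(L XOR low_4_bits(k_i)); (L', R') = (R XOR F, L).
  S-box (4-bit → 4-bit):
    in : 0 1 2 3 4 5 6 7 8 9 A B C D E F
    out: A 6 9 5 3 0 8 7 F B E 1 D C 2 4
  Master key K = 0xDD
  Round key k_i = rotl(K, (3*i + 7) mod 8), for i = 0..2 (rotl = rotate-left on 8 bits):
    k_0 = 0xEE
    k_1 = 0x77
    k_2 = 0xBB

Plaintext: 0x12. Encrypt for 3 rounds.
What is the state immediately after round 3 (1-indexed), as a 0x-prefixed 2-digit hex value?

s_0 = plaintext = 0x12
s_1 = Round(s_0, k_0) = 0x2C
s_2 = Round(s_1, k_1) = 0xC3
s_3 = Round(s_2, k_2) = 0x33

0x33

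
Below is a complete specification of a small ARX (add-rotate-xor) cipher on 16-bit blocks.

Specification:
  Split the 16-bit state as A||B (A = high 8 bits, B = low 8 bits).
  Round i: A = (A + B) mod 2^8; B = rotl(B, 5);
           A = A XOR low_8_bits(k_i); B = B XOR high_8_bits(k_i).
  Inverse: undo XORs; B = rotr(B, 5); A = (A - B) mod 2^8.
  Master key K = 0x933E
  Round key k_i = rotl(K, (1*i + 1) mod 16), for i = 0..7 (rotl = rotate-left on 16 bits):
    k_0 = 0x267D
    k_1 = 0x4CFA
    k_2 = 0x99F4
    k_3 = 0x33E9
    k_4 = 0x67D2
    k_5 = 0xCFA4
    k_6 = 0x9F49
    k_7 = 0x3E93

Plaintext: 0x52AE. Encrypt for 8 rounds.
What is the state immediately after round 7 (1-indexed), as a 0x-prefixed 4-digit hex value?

s_0 = plaintext = 0x52AE
s_1 = Round(s_0, k_0) = 0x7DF3
s_2 = Round(s_1, k_1) = 0x8A32
s_3 = Round(s_2, k_2) = 0x48DF
s_4 = Round(s_3, k_3) = 0xCEC8
s_5 = Round(s_4, k_4) = 0x447E
s_6 = Round(s_5, k_5) = 0x6600
s_7 = Round(s_6, k_6) = 0x2F9F
s_8 = Round(s_7, k_7) = 0x5DCD

0x2F9F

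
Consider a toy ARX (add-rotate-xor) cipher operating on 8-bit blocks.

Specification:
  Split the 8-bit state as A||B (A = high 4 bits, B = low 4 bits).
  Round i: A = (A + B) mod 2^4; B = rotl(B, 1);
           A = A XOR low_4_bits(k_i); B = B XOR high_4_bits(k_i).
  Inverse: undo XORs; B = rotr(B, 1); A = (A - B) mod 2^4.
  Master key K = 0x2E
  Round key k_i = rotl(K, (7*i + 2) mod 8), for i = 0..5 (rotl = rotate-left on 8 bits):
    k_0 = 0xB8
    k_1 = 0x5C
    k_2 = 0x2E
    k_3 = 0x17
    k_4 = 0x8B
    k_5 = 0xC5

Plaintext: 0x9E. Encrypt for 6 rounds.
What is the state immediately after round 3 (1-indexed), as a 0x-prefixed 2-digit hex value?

s_0 = plaintext = 0x9E
s_1 = Round(s_0, k_0) = 0xF6
s_2 = Round(s_1, k_1) = 0x99
s_3 = Round(s_2, k_2) = 0xC1
s_4 = Round(s_3, k_3) = 0xA3
s_5 = Round(s_4, k_4) = 0x6E
s_6 = Round(s_5, k_5) = 0x11

0xC1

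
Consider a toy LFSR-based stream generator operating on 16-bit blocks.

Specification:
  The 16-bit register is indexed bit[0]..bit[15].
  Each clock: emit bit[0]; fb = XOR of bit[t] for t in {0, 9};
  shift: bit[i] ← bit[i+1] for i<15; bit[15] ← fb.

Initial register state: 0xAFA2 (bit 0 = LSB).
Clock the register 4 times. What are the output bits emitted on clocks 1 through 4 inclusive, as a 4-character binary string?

0100

reg_0 = 0xAFA2
clock 1: out=0, reg = 0xD7D1
clock 2: out=1, reg = 0x6BE8
clock 3: out=0, reg = 0xB5F4
clock 4: out=0, reg = 0x5AFA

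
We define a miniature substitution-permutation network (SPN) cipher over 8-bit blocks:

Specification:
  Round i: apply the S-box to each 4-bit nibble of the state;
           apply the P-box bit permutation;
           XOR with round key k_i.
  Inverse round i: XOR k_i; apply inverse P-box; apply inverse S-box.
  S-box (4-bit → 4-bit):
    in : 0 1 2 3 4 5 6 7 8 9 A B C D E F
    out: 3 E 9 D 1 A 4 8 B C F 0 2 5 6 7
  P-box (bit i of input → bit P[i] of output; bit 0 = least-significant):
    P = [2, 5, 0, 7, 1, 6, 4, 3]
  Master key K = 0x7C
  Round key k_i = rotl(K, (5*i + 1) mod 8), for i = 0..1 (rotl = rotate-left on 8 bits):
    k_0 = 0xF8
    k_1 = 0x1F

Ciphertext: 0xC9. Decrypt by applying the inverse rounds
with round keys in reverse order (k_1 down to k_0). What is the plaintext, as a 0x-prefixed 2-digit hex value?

0x2B

s_0 = ciphertext = 0xC9
s_1 = InvRound(s_0, k_1) = 0xF2
s_2 = InvRound(s_1, k_0) = 0x2B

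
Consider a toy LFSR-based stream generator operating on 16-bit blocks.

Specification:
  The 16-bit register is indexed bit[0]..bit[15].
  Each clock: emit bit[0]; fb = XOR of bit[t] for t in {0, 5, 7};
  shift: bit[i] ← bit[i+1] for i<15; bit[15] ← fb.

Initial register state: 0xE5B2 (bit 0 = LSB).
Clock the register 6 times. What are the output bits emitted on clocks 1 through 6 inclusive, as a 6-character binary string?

reg_0 = 0xE5B2
clock 1: out=0, reg = 0x72D9
clock 2: out=1, reg = 0x396C
clock 3: out=0, reg = 0x9CB6
clock 4: out=0, reg = 0x4E5B
clock 5: out=1, reg = 0xA72D
clock 6: out=1, reg = 0x5396

010011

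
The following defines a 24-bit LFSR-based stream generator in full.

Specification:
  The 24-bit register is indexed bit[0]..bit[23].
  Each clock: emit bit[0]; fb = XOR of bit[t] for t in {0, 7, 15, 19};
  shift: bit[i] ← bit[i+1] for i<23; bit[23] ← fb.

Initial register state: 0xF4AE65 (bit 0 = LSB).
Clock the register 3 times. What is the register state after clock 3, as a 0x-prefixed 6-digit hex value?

reg_0 = 0xF4AE65
clock 1: out=1, reg = 0x7A5732
clock 2: out=0, reg = 0xBD2B99
clock 3: out=1, reg = 0xDE95CC

0xDE95CC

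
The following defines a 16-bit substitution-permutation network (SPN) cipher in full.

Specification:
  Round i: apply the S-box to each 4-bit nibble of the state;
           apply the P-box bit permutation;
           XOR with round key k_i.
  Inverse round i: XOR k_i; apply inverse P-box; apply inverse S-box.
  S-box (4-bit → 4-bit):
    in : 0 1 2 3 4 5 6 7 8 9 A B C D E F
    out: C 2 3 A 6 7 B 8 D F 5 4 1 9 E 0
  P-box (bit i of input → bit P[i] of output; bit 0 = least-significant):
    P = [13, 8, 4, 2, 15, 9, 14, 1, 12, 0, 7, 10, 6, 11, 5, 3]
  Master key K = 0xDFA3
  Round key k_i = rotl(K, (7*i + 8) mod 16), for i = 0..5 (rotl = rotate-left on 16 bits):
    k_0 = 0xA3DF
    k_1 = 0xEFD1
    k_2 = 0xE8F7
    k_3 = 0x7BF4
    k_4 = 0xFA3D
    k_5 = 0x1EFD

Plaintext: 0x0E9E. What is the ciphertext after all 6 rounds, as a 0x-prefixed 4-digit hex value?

0x17A5

s_0 = plaintext = 0x0E9E
s_1 = Round(s_0, k_0) = 0x6460
s_2 = Round(s_1, k_1) = 0x650E
s_3 = Round(s_2, k_2) = 0xB128
s_4 = Round(s_3, k_3) = 0xD9C1
s_5 = Round(s_4, k_4) = 0x6FF4
s_6 = Round(s_5, k_5) = 0x17A5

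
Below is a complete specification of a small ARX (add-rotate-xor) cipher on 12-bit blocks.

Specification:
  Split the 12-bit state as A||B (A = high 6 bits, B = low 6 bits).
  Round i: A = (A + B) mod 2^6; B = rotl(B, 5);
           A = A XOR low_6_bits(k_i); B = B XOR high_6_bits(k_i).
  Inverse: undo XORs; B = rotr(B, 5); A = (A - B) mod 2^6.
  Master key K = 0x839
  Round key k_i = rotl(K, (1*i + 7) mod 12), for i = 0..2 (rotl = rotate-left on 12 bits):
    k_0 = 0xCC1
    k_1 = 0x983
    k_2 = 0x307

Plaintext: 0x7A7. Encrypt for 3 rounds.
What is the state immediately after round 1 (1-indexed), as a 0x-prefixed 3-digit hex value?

s_0 = plaintext = 0x7A7
s_1 = Round(s_0, k_0) = 0x100
s_2 = Round(s_1, k_1) = 0x1E6
s_3 = Round(s_2, k_2) = 0xA9F

0x100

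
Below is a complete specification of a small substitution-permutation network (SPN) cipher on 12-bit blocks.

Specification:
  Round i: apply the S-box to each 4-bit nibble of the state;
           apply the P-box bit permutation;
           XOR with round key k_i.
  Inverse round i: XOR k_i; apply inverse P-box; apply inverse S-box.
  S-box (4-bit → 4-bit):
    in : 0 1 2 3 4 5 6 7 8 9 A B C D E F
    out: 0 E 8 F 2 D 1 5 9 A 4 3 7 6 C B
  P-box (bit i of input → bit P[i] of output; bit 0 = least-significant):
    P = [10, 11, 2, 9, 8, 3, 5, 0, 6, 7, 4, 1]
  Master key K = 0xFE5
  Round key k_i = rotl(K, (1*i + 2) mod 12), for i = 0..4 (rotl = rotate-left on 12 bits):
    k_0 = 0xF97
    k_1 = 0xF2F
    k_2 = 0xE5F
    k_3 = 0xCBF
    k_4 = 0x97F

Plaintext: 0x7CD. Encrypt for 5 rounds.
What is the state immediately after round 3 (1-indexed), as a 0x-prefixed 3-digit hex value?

s_0 = plaintext = 0x7CD
s_1 = Round(s_0, k_0) = 0x6EB
s_2 = Round(s_1, k_1) = 0x34E
s_3 = Round(s_2, k_2) = 0xC81
s_4 = Round(s_3, k_3) = 0x76A
s_5 = Round(s_4, k_4) = 0x82B

0xC81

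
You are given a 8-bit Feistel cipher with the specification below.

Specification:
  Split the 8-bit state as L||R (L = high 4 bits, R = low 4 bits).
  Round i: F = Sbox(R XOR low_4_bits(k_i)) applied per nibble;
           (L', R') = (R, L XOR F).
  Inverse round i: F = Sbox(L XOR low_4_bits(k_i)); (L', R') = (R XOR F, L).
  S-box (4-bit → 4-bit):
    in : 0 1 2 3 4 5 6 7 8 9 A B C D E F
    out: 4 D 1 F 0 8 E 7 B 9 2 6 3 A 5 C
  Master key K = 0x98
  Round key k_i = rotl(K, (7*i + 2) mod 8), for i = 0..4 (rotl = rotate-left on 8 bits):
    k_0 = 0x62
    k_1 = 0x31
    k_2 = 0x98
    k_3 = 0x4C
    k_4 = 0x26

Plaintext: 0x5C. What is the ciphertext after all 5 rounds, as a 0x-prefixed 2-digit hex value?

0x95

s_0 = plaintext = 0x5C
s_1 = Round(s_0, k_0) = 0xC0
s_2 = Round(s_1, k_1) = 0x01
s_3 = Round(s_2, k_2) = 0x19
s_4 = Round(s_3, k_3) = 0x99
s_5 = Round(s_4, k_4) = 0x95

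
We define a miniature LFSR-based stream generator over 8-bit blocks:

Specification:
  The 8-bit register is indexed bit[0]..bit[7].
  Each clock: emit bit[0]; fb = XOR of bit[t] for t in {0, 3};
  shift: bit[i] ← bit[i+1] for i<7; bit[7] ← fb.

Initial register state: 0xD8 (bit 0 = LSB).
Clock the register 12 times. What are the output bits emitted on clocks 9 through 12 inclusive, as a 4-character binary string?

1100

reg_0 = 0xD8
clock 1: out=0, reg = 0xEC
clock 2: out=0, reg = 0xF6
clock 3: out=0, reg = 0x7B
clock 4: out=1, reg = 0x3D
clock 5: out=1, reg = 0x1E
clock 6: out=0, reg = 0x8F
clock 7: out=1, reg = 0x47
clock 8: out=1, reg = 0xA3
clock 9: out=1, reg = 0xD1
clock 10: out=1, reg = 0xE8
clock 11: out=0, reg = 0xF4
clock 12: out=0, reg = 0x7A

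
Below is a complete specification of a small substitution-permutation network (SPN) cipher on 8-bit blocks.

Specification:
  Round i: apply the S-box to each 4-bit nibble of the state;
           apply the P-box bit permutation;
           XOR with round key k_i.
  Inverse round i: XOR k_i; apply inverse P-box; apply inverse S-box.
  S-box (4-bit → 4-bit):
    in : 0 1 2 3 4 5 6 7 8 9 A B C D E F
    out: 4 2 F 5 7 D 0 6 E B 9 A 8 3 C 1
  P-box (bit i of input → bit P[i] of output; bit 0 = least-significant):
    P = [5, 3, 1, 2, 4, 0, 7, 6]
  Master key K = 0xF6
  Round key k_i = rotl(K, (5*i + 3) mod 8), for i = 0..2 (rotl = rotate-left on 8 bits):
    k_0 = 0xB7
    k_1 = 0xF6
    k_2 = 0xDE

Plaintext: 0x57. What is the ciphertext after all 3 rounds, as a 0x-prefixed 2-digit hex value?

0xC9

s_0 = plaintext = 0x57
s_1 = Round(s_0, k_0) = 0x6D
s_2 = Round(s_1, k_1) = 0xDE
s_3 = Round(s_2, k_2) = 0xC9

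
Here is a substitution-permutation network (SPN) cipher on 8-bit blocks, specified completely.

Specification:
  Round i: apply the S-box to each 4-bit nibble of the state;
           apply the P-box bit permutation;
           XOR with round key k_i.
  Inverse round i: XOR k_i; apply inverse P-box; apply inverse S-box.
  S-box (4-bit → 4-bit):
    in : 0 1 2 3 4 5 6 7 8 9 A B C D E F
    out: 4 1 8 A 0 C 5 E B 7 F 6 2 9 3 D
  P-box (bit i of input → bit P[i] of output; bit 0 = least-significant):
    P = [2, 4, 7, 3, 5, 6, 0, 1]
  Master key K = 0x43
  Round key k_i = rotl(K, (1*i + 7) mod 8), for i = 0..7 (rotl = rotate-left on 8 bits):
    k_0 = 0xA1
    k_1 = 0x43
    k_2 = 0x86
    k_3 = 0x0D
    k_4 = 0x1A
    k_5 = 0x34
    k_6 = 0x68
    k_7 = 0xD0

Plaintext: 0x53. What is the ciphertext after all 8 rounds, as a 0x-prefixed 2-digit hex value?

s_0 = plaintext = 0x53
s_1 = Round(s_0, k_0) = 0xBA
s_2 = Round(s_1, k_1) = 0x9E
s_3 = Round(s_2, k_2) = 0xF3
s_4 = Round(s_3, k_3) = 0x36
s_5 = Round(s_4, k_4) = 0xDC
s_6 = Round(s_5, k_5) = 0x06
s_7 = Round(s_6, k_6) = 0xED
s_8 = Round(s_7, k_7) = 0xBC

0xBC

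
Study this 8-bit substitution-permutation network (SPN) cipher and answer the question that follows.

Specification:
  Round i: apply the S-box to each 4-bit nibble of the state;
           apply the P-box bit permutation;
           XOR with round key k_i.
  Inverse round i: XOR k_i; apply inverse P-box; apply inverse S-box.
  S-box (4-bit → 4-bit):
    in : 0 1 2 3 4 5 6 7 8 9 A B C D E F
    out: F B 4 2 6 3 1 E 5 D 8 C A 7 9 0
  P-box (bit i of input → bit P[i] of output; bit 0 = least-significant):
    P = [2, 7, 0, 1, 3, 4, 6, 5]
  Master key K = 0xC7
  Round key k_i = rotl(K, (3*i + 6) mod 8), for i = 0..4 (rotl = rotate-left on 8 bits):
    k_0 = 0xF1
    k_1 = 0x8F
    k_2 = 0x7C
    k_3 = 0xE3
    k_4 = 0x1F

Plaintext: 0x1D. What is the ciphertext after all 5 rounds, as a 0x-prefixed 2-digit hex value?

0xCA

s_0 = plaintext = 0x1D
s_1 = Round(s_0, k_0) = 0x4C
s_2 = Round(s_1, k_1) = 0x5D
s_3 = Round(s_2, k_2) = 0xE1
s_4 = Round(s_3, k_3) = 0x4D
s_5 = Round(s_4, k_4) = 0xCA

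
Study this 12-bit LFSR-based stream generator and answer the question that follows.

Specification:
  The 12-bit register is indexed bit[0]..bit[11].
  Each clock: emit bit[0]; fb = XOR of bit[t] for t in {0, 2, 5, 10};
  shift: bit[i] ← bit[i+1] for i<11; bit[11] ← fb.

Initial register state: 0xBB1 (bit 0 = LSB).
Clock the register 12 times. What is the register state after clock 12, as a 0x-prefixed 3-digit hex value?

0xEAA

reg_0 = 0xBB1
clock 1: out=1, reg = 0x5D8
clock 2: out=0, reg = 0xAEC
clock 3: out=0, reg = 0x576
clock 4: out=0, reg = 0xABB
clock 5: out=1, reg = 0x55D
clock 6: out=1, reg = 0xAAE
clock 7: out=0, reg = 0x557
clock 8: out=1, reg = 0xAAB
clock 9: out=1, reg = 0x555
clock 10: out=1, reg = 0xAAA
clock 11: out=0, reg = 0xD55
clock 12: out=1, reg = 0xEAA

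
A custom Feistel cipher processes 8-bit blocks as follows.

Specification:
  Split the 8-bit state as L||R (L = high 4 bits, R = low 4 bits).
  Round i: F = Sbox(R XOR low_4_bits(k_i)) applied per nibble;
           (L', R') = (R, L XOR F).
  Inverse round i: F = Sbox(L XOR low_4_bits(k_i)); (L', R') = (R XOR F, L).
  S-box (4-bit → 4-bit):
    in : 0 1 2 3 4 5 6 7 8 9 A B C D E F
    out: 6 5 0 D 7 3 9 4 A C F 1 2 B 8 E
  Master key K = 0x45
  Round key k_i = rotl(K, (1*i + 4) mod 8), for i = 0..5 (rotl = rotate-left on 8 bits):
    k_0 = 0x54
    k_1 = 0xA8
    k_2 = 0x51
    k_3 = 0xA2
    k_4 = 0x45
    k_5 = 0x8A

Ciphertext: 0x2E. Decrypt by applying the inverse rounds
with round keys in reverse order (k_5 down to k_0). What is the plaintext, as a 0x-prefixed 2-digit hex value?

s_0 = ciphertext = 0x2E
s_1 = InvRound(s_0, k_5) = 0x42
s_2 = InvRound(s_1, k_4) = 0x74
s_3 = InvRound(s_2, k_3) = 0x77
s_4 = InvRound(s_3, k_2) = 0xE7
s_5 = InvRound(s_4, k_1) = 0xEE
s_6 = InvRound(s_5, k_0) = 0x1E

0x1E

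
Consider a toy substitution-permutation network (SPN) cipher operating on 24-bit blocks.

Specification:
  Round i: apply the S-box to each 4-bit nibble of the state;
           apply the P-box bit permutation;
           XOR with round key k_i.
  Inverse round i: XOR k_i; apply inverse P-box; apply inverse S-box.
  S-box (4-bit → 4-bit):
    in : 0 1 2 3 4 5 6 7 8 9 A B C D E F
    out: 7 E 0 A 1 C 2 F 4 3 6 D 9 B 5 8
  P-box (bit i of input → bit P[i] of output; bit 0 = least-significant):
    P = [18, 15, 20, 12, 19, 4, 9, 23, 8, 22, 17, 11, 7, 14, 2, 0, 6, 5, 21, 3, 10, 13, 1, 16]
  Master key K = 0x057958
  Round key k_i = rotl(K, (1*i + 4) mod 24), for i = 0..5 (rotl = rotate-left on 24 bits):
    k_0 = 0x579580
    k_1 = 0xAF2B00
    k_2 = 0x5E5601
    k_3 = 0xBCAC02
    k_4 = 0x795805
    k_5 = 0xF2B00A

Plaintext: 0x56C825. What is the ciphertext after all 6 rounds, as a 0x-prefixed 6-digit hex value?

0x8496B0

s_0 = plaintext = 0x56C825
s_1 = Round(s_0, k_0) = 0x448523
s_2 = Round(s_1, k_1) = 0xADB744
s_3 = Round(s_2, k_2) = 0x107FEE
s_4 = Round(s_3, k_3) = 0x81C6E5
s_5 = Round(s_4, k_4) = 0x014AAE
s_6 = Round(s_5, k_5) = 0x8496B0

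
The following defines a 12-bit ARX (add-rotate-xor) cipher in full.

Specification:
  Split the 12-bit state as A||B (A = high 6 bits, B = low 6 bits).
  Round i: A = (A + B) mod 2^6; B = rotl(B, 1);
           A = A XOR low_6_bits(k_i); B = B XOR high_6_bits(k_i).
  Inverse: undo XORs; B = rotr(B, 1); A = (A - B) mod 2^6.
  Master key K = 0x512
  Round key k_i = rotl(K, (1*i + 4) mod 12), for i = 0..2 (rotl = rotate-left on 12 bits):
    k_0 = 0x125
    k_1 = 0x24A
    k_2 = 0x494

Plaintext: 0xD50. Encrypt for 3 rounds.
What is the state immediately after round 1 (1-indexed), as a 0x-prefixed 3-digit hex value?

0x824

s_0 = plaintext = 0xD50
s_1 = Round(s_0, k_0) = 0x824
s_2 = Round(s_1, k_1) = 0x380
s_3 = Round(s_2, k_2) = 0x692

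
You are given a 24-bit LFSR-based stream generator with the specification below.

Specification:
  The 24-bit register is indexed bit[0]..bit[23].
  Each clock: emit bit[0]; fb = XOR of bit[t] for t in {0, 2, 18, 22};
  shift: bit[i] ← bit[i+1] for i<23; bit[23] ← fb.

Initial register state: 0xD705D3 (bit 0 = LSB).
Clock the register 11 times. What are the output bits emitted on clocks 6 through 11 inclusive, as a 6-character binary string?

reg_0 = 0xD705D3
clock 1: out=1, reg = 0xEB82E9
clock 2: out=1, reg = 0x75C174
clock 3: out=0, reg = 0xBAE0BA
clock 4: out=0, reg = 0x5D705D
clock 5: out=1, reg = 0x2EB82E
clock 6: out=0, reg = 0x175C17
clock 7: out=1, reg = 0x8BAE0B
clock 8: out=1, reg = 0xC5D705
clock 9: out=1, reg = 0x62EB82
clock 10: out=0, reg = 0xB175C1
clock 11: out=1, reg = 0xD8BAE0

011101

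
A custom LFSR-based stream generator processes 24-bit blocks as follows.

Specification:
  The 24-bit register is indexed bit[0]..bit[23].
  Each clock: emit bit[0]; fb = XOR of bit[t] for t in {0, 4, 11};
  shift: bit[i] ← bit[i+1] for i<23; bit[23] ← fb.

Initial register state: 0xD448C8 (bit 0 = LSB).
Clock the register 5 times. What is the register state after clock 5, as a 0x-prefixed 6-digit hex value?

reg_0 = 0xD448C8
clock 1: out=0, reg = 0xEA2464
clock 2: out=0, reg = 0x751232
clock 3: out=0, reg = 0xBA8919
clock 4: out=1, reg = 0xDD448C
clock 5: out=0, reg = 0x6EA246

0x6EA246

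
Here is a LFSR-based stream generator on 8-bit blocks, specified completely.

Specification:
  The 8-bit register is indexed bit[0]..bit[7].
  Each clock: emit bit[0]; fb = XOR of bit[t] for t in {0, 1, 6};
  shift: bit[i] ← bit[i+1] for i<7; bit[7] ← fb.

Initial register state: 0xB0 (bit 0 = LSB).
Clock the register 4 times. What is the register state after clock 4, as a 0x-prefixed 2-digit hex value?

0x2B

reg_0 = 0xB0
clock 1: out=0, reg = 0x58
clock 2: out=0, reg = 0xAC
clock 3: out=0, reg = 0x56
clock 4: out=0, reg = 0x2B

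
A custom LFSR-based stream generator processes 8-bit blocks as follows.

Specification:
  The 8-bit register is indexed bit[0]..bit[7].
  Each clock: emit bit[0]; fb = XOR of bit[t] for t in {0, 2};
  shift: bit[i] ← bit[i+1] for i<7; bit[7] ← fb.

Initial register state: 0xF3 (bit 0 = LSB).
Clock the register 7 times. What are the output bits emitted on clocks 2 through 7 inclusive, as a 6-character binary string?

100111

reg_0 = 0xF3
clock 1: out=1, reg = 0xF9
clock 2: out=1, reg = 0xFC
clock 3: out=0, reg = 0xFE
clock 4: out=0, reg = 0xFF
clock 5: out=1, reg = 0x7F
clock 6: out=1, reg = 0x3F
clock 7: out=1, reg = 0x1F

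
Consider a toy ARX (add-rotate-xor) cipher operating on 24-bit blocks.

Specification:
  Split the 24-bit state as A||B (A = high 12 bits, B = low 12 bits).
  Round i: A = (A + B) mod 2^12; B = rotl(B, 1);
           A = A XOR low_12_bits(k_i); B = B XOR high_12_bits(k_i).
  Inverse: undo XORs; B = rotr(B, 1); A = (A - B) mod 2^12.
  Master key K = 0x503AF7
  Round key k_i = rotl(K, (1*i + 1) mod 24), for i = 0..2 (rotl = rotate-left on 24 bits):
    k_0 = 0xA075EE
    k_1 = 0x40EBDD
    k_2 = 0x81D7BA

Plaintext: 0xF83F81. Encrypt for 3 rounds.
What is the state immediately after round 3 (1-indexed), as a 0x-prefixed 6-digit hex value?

0x583410

s_0 = plaintext = 0xF83F81
s_1 = Round(s_0, k_0) = 0xAEA504
s_2 = Round(s_1, k_1) = 0x433E06
s_3 = Round(s_2, k_2) = 0x583410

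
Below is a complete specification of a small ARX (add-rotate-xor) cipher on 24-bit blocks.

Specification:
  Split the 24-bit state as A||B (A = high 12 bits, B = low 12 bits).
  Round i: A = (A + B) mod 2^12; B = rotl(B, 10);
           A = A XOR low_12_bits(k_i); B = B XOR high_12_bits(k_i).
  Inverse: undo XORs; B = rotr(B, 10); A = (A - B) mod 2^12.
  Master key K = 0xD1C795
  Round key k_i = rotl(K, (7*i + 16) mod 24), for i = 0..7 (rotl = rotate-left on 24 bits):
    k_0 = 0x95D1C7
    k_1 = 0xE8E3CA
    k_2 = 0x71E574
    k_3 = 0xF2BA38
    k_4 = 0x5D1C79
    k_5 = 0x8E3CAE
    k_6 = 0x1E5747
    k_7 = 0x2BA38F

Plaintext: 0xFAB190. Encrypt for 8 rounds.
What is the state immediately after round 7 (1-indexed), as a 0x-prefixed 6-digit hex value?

0x047699

s_0 = plaintext = 0xFAB190
s_1 = Round(s_0, k_0) = 0x0FC939
s_2 = Round(s_1, k_1) = 0x9FF8C0
s_3 = Round(s_2, k_2) = 0x7CB52E
s_4 = Round(s_3, k_3) = 0x6C1660
s_5 = Round(s_4, k_4) = 0x158449
s_6 = Round(s_5, k_5) = 0x90FDF1
s_7 = Round(s_6, k_6) = 0x047699
s_8 = Round(s_7, k_7) = 0x56F71C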